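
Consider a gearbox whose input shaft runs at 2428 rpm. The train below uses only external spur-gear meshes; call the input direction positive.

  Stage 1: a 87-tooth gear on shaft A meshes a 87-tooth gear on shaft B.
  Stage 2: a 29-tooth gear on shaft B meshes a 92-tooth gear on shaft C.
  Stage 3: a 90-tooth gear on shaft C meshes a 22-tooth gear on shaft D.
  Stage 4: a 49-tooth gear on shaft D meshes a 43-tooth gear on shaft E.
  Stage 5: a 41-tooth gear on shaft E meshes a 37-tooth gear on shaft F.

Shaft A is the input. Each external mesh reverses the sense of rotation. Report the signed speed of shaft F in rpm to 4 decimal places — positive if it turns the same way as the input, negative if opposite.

-3953.5610 rpm (opposite to input, |ω| = 3953.5610 rpm)

Stage 1 [87T→87T]: ω = 2428.0000×87/87 = 2428.0000 rpm, dir flips to −; running = −2428.0000
Stage 2 [29T→92T]: ω = 2428.0000×29/92 = 765.3478 rpm, dir flips to +; running = +765.3478
Stage 3 [90T→22T]: ω = 765.3478×90/22 = 3130.9684 rpm, dir flips to −; running = −3130.9684
Stage 4 [49T→43T]: ω = 3130.9684×49/43 = 3567.8477 rpm, dir flips to +; running = +3567.8477
Stage 5 [41T→37T]: ω = 3567.8477×41/37 = 3953.5610 rpm, dir flips to −; running = −3953.5610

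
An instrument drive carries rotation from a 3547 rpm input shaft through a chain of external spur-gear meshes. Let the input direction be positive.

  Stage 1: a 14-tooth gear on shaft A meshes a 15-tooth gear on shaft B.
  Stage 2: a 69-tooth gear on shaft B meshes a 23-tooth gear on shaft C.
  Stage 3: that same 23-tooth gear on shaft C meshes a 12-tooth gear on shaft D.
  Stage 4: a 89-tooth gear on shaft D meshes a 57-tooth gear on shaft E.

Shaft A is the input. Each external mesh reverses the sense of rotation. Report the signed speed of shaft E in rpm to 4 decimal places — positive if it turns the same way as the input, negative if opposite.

Stage 1 [14T→15T]: ω = 3547.0000×14/15 = 3310.5333 rpm, dir flips to −; running = −3310.5333
Stage 2 [69T→23T]: ω = 3310.5333×69/23 = 9931.6000 rpm, dir flips to +; running = +9931.6000
Stage 3 [23T→12T]: ω = 9931.6000×23/12 = 19035.5667 rpm, dir flips to −; running = −19035.5667
Stage 4 [89T→57T]: ω = 19035.5667×89/57 = 29722.2006 rpm, dir flips to +; running = +29722.2006

+29722.2006 rpm (same as input, |ω| = 29722.2006 rpm)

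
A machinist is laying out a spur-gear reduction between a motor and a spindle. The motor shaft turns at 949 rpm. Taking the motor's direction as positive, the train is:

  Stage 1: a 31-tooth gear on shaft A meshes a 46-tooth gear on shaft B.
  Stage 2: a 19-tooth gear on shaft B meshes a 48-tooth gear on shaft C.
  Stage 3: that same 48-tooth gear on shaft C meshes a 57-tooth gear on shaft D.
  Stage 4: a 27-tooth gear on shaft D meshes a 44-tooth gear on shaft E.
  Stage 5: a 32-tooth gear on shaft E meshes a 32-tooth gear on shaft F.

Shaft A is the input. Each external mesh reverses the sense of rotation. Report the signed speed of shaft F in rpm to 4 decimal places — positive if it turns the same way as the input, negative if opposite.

-130.8157 rpm (opposite to input, |ω| = 130.8157 rpm)

Stage 1 [31T→46T]: ω = 949.0000×31/46 = 639.5435 rpm, dir flips to −; running = −639.5435
Stage 2 [19T→48T]: ω = 639.5435×19/48 = 253.1526 rpm, dir flips to +; running = +253.1526
Stage 3 [48T→57T]: ω = 253.1526×48/57 = 213.1812 rpm, dir flips to −; running = −213.1812
Stage 4 [27T→44T]: ω = 213.1812×27/44 = 130.8157 rpm, dir flips to +; running = +130.8157
Stage 5 [32T→32T]: ω = 130.8157×32/32 = 130.8157 rpm, dir flips to −; running = −130.8157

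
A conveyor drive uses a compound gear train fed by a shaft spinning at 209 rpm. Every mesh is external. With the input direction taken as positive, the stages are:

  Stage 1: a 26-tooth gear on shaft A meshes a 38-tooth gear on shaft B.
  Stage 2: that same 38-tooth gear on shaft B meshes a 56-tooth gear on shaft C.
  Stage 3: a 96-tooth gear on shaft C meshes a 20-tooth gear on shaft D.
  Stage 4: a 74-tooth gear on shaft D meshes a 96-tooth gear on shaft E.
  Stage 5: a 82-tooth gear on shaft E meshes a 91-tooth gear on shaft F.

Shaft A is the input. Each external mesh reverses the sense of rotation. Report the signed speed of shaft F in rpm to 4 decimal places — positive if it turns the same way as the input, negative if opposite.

-323.5235 rpm (opposite to input, |ω| = 323.5235 rpm)

Stage 1 [26T→38T]: ω = 209.0000×26/38 = 143.0000 rpm, dir flips to −; running = −143.0000
Stage 2 [38T→56T]: ω = 143.0000×38/56 = 97.0357 rpm, dir flips to +; running = +97.0357
Stage 3 [96T→20T]: ω = 97.0357×96/20 = 465.7714 rpm, dir flips to −; running = −465.7714
Stage 4 [74T→96T]: ω = 465.7714×74/96 = 359.0321 rpm, dir flips to +; running = +359.0321
Stage 5 [82T→91T]: ω = 359.0321×82/91 = 323.5235 rpm, dir flips to −; running = −323.5235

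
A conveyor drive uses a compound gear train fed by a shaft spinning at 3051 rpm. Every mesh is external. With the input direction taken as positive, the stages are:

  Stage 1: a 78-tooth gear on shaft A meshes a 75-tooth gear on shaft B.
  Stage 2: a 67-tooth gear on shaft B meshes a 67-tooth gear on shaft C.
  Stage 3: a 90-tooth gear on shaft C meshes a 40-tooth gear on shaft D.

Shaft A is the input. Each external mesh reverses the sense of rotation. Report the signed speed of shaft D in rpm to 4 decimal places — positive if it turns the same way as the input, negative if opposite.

Stage 1 [78T→75T]: ω = 3051.0000×78/75 = 3173.0400 rpm, dir flips to −; running = −3173.0400
Stage 2 [67T→67T]: ω = 3173.0400×67/67 = 3173.0400 rpm, dir flips to +; running = +3173.0400
Stage 3 [90T→40T]: ω = 3173.0400×90/40 = 7139.3400 rpm, dir flips to −; running = −7139.3400

-7139.3400 rpm (opposite to input, |ω| = 7139.3400 rpm)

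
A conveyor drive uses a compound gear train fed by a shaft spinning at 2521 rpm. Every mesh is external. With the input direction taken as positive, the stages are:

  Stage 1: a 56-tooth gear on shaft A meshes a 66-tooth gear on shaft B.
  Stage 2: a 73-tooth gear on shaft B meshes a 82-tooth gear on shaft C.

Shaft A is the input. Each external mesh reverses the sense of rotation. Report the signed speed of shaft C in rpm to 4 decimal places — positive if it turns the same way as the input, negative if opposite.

Stage 1 [56T→66T]: ω = 2521.0000×56/66 = 2139.0303 rpm, dir flips to −; running = −2139.0303
Stage 2 [73T→82T]: ω = 2139.0303×73/82 = 1904.2587 rpm, dir flips to +; running = +1904.2587

+1904.2587 rpm (same as input, |ω| = 1904.2587 rpm)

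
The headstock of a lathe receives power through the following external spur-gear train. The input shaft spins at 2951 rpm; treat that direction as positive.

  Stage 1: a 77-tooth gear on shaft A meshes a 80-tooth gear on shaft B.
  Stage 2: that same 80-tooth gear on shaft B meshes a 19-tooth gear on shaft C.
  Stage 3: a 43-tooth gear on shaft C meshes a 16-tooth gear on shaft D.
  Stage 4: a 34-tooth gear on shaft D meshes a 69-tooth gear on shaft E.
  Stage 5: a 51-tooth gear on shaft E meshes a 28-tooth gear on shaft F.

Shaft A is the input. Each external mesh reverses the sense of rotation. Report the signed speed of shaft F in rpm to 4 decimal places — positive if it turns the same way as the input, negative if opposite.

Stage 1 [77T→80T]: ω = 2951.0000×77/80 = 2840.3375 rpm, dir flips to −; running = −2840.3375
Stage 2 [80T→19T]: ω = 2840.3375×80/19 = 11959.3158 rpm, dir flips to +; running = +11959.3158
Stage 3 [43T→16T]: ω = 11959.3158×43/16 = 32140.6612 rpm, dir flips to −; running = −32140.6612
Stage 4 [34T→69T]: ω = 32140.6612×34/69 = 15837.4273 rpm, dir flips to +; running = +15837.4273
Stage 5 [51T→28T]: ω = 15837.4273×51/28 = 28846.7425 rpm, dir flips to −; running = −28846.7425

-28846.7425 rpm (opposite to input, |ω| = 28846.7425 rpm)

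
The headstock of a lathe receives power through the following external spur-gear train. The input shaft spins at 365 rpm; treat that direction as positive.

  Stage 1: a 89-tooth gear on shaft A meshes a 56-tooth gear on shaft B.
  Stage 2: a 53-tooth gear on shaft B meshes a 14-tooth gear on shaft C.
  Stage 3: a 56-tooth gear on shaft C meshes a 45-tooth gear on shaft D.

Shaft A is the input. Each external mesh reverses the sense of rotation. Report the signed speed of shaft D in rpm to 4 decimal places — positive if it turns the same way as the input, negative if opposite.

-2732.8651 rpm (opposite to input, |ω| = 2732.8651 rpm)

Stage 1 [89T→56T]: ω = 365.0000×89/56 = 580.0893 rpm, dir flips to −; running = −580.0893
Stage 2 [53T→14T]: ω = 580.0893×53/14 = 2196.0523 rpm, dir flips to +; running = +2196.0523
Stage 3 [56T→45T]: ω = 2196.0523×56/45 = 2732.8651 rpm, dir flips to −; running = −2732.8651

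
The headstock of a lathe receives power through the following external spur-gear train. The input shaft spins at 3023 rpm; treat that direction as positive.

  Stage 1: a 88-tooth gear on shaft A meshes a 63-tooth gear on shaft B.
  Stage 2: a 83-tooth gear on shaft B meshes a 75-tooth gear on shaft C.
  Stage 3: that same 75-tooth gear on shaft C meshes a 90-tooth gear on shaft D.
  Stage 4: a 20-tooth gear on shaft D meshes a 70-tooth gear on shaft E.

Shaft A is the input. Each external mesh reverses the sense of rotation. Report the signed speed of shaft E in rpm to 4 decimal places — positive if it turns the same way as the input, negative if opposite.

+1112.6224 rpm (same as input, |ω| = 1112.6224 rpm)

Stage 1 [88T→63T]: ω = 3023.0000×88/63 = 4222.6032 rpm, dir flips to −; running = −4222.6032
Stage 2 [83T→75T]: ω = 4222.6032×83/75 = 4673.0142 rpm, dir flips to +; running = +4673.0142
Stage 3 [75T→90T]: ω = 4673.0142×75/90 = 3894.1785 rpm, dir flips to −; running = −3894.1785
Stage 4 [20T→70T]: ω = 3894.1785×20/70 = 1112.6224 rpm, dir flips to +; running = +1112.6224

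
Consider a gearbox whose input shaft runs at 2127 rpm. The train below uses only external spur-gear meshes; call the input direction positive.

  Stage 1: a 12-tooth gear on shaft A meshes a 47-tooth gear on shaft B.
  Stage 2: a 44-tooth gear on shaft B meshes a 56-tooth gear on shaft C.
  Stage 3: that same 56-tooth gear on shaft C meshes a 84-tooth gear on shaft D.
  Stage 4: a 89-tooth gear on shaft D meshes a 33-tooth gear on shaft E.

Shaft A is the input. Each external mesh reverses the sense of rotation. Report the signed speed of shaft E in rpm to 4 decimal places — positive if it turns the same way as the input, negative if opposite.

+767.1854 rpm (same as input, |ω| = 767.1854 rpm)

Stage 1 [12T→47T]: ω = 2127.0000×12/47 = 543.0638 rpm, dir flips to −; running = −543.0638
Stage 2 [44T→56T]: ω = 543.0638×44/56 = 426.6930 rpm, dir flips to +; running = +426.6930
Stage 3 [56T→84T]: ω = 426.6930×56/84 = 284.4620 rpm, dir flips to −; running = −284.4620
Stage 4 [89T→33T]: ω = 284.4620×89/33 = 767.1854 rpm, dir flips to +; running = +767.1854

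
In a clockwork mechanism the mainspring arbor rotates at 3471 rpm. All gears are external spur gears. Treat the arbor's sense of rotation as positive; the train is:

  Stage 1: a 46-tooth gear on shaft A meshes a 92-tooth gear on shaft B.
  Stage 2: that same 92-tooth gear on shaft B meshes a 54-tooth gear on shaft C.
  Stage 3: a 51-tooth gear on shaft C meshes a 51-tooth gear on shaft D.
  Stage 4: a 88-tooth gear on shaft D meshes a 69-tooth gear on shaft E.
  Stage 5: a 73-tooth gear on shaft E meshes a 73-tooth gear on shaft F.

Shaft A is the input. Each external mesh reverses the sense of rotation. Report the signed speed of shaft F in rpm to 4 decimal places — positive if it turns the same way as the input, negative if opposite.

-3770.9630 rpm (opposite to input, |ω| = 3770.9630 rpm)

Stage 1 [46T→92T]: ω = 3471.0000×46/92 = 1735.5000 rpm, dir flips to −; running = −1735.5000
Stage 2 [92T→54T]: ω = 1735.5000×92/54 = 2956.7778 rpm, dir flips to +; running = +2956.7778
Stage 3 [51T→51T]: ω = 2956.7778×51/51 = 2956.7778 rpm, dir flips to −; running = −2956.7778
Stage 4 [88T→69T]: ω = 2956.7778×88/69 = 3770.9630 rpm, dir flips to +; running = +3770.9630
Stage 5 [73T→73T]: ω = 3770.9630×73/73 = 3770.9630 rpm, dir flips to −; running = −3770.9630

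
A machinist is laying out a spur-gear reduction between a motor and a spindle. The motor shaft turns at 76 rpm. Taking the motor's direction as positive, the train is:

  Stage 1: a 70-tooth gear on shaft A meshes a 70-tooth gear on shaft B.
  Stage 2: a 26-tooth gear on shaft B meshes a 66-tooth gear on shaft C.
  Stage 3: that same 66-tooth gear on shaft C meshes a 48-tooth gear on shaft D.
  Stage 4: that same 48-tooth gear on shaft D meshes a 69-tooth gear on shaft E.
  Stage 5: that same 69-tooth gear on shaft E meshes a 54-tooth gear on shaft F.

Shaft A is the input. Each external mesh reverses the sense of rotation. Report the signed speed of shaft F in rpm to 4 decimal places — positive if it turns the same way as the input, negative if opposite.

-36.5926 rpm (opposite to input, |ω| = 36.5926 rpm)

Stage 1 [70T→70T]: ω = 76.0000×70/70 = 76.0000 rpm, dir flips to −; running = −76.0000
Stage 2 [26T→66T]: ω = 76.0000×26/66 = 29.9394 rpm, dir flips to +; running = +29.9394
Stage 3 [66T→48T]: ω = 29.9394×66/48 = 41.1667 rpm, dir flips to −; running = −41.1667
Stage 4 [48T→69T]: ω = 41.1667×48/69 = 28.6377 rpm, dir flips to +; running = +28.6377
Stage 5 [69T→54T]: ω = 28.6377×69/54 = 36.5926 rpm, dir flips to −; running = −36.5926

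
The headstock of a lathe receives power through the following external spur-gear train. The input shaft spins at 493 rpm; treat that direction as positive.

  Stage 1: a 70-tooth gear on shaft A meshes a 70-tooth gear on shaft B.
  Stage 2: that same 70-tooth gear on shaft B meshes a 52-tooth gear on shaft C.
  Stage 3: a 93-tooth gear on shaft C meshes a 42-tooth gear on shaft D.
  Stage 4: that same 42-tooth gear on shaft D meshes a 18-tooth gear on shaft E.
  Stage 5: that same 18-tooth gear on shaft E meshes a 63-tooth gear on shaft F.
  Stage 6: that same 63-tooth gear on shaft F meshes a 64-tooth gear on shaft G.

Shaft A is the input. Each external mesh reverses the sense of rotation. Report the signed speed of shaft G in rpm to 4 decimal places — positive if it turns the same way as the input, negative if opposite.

Stage 1 [70T→70T]: ω = 493.0000×70/70 = 493.0000 rpm, dir flips to −; running = −493.0000
Stage 2 [70T→52T]: ω = 493.0000×70/52 = 663.6538 rpm, dir flips to +; running = +663.6538
Stage 3 [93T→42T]: ω = 663.6538×93/42 = 1469.5192 rpm, dir flips to −; running = −1469.5192
Stage 4 [42T→18T]: ω = 1469.5192×42/18 = 3428.8782 rpm, dir flips to +; running = +3428.8782
Stage 5 [18T→63T]: ω = 3428.8782×18/63 = 979.6795 rpm, dir flips to −; running = −979.6795
Stage 6 [63T→64T]: ω = 979.6795×63/64 = 964.3720 rpm, dir flips to +; running = +964.3720

+964.3720 rpm (same as input, |ω| = 964.3720 rpm)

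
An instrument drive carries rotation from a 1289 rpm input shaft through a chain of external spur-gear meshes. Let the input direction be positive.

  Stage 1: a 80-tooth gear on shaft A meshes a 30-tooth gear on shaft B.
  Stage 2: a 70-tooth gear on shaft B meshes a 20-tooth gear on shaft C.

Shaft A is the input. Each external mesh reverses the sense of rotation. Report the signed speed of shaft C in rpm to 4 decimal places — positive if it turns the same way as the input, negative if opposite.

+12030.6667 rpm (same as input, |ω| = 12030.6667 rpm)

Stage 1 [80T→30T]: ω = 1289.0000×80/30 = 3437.3333 rpm, dir flips to −; running = −3437.3333
Stage 2 [70T→20T]: ω = 3437.3333×70/20 = 12030.6667 rpm, dir flips to +; running = +12030.6667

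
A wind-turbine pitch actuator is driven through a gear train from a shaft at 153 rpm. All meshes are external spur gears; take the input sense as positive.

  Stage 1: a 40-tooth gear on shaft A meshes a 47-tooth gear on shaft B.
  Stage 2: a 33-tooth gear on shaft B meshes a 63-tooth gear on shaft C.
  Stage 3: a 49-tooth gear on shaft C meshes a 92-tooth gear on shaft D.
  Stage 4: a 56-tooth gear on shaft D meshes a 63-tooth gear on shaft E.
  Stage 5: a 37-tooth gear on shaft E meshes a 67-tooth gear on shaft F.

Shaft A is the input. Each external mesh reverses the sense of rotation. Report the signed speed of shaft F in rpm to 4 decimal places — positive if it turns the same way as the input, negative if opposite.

Stage 1 [40T→47T]: ω = 153.0000×40/47 = 130.2128 rpm, dir flips to −; running = −130.2128
Stage 2 [33T→63T]: ω = 130.2128×33/63 = 68.2067 rpm, dir flips to +; running = +68.2067
Stage 3 [49T→92T]: ω = 68.2067×49/92 = 36.3275 rpm, dir flips to −; running = −36.3275
Stage 4 [56T→63T]: ω = 36.3275×56/63 = 32.2911 rpm, dir flips to +; running = +32.2911
Stage 5 [37T→67T]: ω = 32.2911×37/67 = 17.8324 rpm, dir flips to −; running = −17.8324

-17.8324 rpm (opposite to input, |ω| = 17.8324 rpm)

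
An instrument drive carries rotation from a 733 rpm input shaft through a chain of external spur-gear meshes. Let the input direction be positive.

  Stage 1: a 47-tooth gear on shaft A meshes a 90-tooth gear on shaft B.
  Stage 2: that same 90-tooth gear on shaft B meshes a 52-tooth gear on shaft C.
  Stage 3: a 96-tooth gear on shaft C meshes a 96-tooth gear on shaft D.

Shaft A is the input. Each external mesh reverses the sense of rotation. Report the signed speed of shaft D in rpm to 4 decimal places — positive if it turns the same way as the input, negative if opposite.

-662.5192 rpm (opposite to input, |ω| = 662.5192 rpm)

Stage 1 [47T→90T]: ω = 733.0000×47/90 = 382.7889 rpm, dir flips to −; running = −382.7889
Stage 2 [90T→52T]: ω = 382.7889×90/52 = 662.5192 rpm, dir flips to +; running = +662.5192
Stage 3 [96T→96T]: ω = 662.5192×96/96 = 662.5192 rpm, dir flips to −; running = −662.5192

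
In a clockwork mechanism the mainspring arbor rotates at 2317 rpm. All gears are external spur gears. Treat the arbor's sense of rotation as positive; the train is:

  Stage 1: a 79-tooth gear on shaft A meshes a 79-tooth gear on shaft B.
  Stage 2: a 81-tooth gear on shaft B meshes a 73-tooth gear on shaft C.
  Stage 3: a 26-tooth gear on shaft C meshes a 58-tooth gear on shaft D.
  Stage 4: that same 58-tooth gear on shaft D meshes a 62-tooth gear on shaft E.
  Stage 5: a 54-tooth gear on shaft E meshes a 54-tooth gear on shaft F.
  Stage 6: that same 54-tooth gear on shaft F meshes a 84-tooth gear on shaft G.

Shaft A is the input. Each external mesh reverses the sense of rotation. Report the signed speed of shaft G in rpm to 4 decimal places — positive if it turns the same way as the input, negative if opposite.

+693.0815 rpm (same as input, |ω| = 693.0815 rpm)

Stage 1 [79T→79T]: ω = 2317.0000×79/79 = 2317.0000 rpm, dir flips to −; running = −2317.0000
Stage 2 [81T→73T]: ω = 2317.0000×81/73 = 2570.9178 rpm, dir flips to +; running = +2570.9178
Stage 3 [26T→58T]: ω = 2570.9178×26/58 = 1152.4804 rpm, dir flips to −; running = −1152.4804
Stage 4 [58T→62T]: ω = 1152.4804×58/62 = 1078.1268 rpm, dir flips to +; running = +1078.1268
Stage 5 [54T→54T]: ω = 1078.1268×54/54 = 1078.1268 rpm, dir flips to −; running = −1078.1268
Stage 6 [54T→84T]: ω = 1078.1268×54/84 = 693.0815 rpm, dir flips to +; running = +693.0815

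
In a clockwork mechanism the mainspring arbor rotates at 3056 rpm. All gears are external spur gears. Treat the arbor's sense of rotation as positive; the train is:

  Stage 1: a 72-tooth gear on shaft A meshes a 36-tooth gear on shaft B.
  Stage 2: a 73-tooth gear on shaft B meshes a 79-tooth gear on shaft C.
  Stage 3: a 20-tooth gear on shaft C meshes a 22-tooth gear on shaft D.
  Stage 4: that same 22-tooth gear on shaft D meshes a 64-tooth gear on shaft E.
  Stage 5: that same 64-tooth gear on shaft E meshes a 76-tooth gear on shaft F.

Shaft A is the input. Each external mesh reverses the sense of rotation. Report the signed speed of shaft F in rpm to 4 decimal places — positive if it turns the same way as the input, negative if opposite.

-1486.2625 rpm (opposite to input, |ω| = 1486.2625 rpm)

Stage 1 [72T→36T]: ω = 3056.0000×72/36 = 6112.0000 rpm, dir flips to −; running = −6112.0000
Stage 2 [73T→79T]: ω = 6112.0000×73/79 = 5647.7975 rpm, dir flips to +; running = +5647.7975
Stage 3 [20T→22T]: ω = 5647.7975×20/22 = 5134.3613 rpm, dir flips to −; running = −5134.3613
Stage 4 [22T→64T]: ω = 5134.3613×22/64 = 1764.9367 rpm, dir flips to +; running = +1764.9367
Stage 5 [64T→76T]: ω = 1764.9367×64/76 = 1486.2625 rpm, dir flips to −; running = −1486.2625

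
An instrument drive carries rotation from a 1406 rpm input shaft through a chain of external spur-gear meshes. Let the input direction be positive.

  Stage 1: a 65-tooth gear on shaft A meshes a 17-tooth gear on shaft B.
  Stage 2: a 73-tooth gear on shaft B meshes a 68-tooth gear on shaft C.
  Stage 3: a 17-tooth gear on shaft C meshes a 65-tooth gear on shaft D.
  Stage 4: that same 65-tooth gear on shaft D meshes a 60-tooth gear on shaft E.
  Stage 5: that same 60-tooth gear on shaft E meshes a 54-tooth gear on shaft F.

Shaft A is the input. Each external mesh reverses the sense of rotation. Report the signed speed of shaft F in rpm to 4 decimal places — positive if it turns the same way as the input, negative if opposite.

-1816.8491 rpm (opposite to input, |ω| = 1816.8491 rpm)

Stage 1 [65T→17T]: ω = 1406.0000×65/17 = 5375.8824 rpm, dir flips to −; running = −5375.8824
Stage 2 [73T→68T]: ω = 5375.8824×73/68 = 5771.1678 rpm, dir flips to +; running = +5771.1678
Stage 3 [17T→65T]: ω = 5771.1678×17/65 = 1509.3824 rpm, dir flips to −; running = −1509.3824
Stage 4 [65T→60T]: ω = 1509.3824×65/60 = 1635.1642 rpm, dir flips to +; running = +1635.1642
Stage 5 [60T→54T]: ω = 1635.1642×60/54 = 1816.8491 rpm, dir flips to −; running = −1816.8491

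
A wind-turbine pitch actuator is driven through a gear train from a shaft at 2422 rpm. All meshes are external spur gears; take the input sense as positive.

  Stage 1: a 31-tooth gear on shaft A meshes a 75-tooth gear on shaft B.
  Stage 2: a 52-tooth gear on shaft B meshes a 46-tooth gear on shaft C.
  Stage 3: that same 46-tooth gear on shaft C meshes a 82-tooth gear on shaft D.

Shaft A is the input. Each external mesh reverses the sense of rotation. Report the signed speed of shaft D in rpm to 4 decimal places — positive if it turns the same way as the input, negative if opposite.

-634.8397 rpm (opposite to input, |ω| = 634.8397 rpm)

Stage 1 [31T→75T]: ω = 2422.0000×31/75 = 1001.0933 rpm, dir flips to −; running = −1001.0933
Stage 2 [52T→46T]: ω = 1001.0933×52/46 = 1131.6707 rpm, dir flips to +; running = +1131.6707
Stage 3 [46T→82T]: ω = 1131.6707×46/82 = 634.8397 rpm, dir flips to −; running = −634.8397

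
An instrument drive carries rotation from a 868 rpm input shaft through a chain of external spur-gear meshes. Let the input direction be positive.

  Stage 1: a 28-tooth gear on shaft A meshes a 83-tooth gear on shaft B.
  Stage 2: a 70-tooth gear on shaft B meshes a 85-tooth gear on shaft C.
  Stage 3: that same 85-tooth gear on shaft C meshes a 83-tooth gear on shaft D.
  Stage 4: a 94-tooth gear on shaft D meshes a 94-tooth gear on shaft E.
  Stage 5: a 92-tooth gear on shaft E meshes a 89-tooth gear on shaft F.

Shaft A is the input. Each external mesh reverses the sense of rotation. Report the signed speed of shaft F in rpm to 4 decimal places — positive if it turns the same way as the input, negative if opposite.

-255.2804 rpm (opposite to input, |ω| = 255.2804 rpm)

Stage 1 [28T→83T]: ω = 868.0000×28/83 = 292.8193 rpm, dir flips to −; running = −292.8193
Stage 2 [70T→85T]: ω = 292.8193×70/85 = 241.1453 rpm, dir flips to +; running = +241.1453
Stage 3 [85T→83T]: ω = 241.1453×85/83 = 246.9560 rpm, dir flips to −; running = −246.9560
Stage 4 [94T→94T]: ω = 246.9560×94/94 = 246.9560 rpm, dir flips to +; running = +246.9560
Stage 5 [92T→89T]: ω = 246.9560×92/89 = 255.2804 rpm, dir flips to −; running = −255.2804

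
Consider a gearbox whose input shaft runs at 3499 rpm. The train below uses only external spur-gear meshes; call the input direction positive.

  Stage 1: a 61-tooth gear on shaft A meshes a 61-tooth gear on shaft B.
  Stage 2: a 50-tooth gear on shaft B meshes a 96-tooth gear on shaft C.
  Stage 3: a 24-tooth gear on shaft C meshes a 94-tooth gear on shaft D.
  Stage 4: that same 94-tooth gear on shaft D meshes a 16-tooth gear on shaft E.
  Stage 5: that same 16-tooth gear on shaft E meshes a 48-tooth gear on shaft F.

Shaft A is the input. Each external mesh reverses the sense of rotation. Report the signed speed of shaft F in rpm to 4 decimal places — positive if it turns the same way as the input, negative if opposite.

Stage 1 [61T→61T]: ω = 3499.0000×61/61 = 3499.0000 rpm, dir flips to −; running = −3499.0000
Stage 2 [50T→96T]: ω = 3499.0000×50/96 = 1822.3958 rpm, dir flips to +; running = +1822.3958
Stage 3 [24T→94T]: ω = 1822.3958×24/94 = 465.2926 rpm, dir flips to −; running = −465.2926
Stage 4 [94T→16T]: ω = 465.2926×94/16 = 2733.5938 rpm, dir flips to +; running = +2733.5938
Stage 5 [16T→48T]: ω = 2733.5938×16/48 = 911.1979 rpm, dir flips to −; running = −911.1979

-911.1979 rpm (opposite to input, |ω| = 911.1979 rpm)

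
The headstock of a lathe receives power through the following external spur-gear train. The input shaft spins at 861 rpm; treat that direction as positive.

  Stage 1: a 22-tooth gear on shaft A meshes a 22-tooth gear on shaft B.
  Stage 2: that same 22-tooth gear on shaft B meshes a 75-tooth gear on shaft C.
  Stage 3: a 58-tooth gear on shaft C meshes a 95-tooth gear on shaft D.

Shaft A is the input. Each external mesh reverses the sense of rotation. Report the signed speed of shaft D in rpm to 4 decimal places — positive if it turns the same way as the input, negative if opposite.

Stage 1 [22T→22T]: ω = 861.0000×22/22 = 861.0000 rpm, dir flips to −; running = −861.0000
Stage 2 [22T→75T]: ω = 861.0000×22/75 = 252.5600 rpm, dir flips to +; running = +252.5600
Stage 3 [58T→95T]: ω = 252.5600×58/95 = 154.1945 rpm, dir flips to −; running = −154.1945

-154.1945 rpm (opposite to input, |ω| = 154.1945 rpm)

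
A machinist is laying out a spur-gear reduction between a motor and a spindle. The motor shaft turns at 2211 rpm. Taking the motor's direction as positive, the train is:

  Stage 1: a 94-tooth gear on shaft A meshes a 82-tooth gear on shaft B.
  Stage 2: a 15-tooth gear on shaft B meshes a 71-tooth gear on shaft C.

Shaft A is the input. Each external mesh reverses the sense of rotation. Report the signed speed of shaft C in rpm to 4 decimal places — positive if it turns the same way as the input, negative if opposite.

Stage 1 [94T→82T]: ω = 2211.0000×94/82 = 2534.5610 rpm, dir flips to −; running = −2534.5610
Stage 2 [15T→71T]: ω = 2534.5610×15/71 = 535.4706 rpm, dir flips to +; running = +535.4706

+535.4706 rpm (same as input, |ω| = 535.4706 rpm)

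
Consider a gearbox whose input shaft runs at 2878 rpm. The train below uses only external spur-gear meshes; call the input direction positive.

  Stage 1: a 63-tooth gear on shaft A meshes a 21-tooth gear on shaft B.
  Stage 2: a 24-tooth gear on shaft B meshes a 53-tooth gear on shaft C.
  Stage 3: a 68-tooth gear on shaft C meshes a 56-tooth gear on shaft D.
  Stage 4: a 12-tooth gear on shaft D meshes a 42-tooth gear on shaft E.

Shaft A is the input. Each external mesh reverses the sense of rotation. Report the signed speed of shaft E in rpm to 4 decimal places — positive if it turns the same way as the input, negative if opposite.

+1356.4390 rpm (same as input, |ω| = 1356.4390 rpm)

Stage 1 [63T→21T]: ω = 2878.0000×63/21 = 8634.0000 rpm, dir flips to −; running = −8634.0000
Stage 2 [24T→53T]: ω = 8634.0000×24/53 = 3909.7358 rpm, dir flips to +; running = +3909.7358
Stage 3 [68T→56T]: ω = 3909.7358×68/56 = 4747.5364 rpm, dir flips to −; running = −4747.5364
Stage 4 [12T→42T]: ω = 4747.5364×12/42 = 1356.4390 rpm, dir flips to +; running = +1356.4390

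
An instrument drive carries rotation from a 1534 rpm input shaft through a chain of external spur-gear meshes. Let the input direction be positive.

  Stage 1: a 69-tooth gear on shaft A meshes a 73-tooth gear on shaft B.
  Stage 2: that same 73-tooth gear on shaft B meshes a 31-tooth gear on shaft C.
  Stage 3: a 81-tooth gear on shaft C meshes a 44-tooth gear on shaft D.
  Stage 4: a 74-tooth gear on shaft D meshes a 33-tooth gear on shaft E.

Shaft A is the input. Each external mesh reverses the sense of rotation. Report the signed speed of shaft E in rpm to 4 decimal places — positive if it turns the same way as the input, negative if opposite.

Stage 1 [69T→73T]: ω = 1534.0000×69/73 = 1449.9452 rpm, dir flips to −; running = −1449.9452
Stage 2 [73T→31T]: ω = 1449.9452×73/31 = 3414.3871 rpm, dir flips to +; running = +3414.3871
Stage 3 [81T→44T]: ω = 3414.3871×81/44 = 6285.5762 rpm, dir flips to −; running = −6285.5762
Stage 4 [74T→33T]: ω = 6285.5762×74/33 = 14094.9286 rpm, dir flips to +; running = +14094.9286

+14094.9286 rpm (same as input, |ω| = 14094.9286 rpm)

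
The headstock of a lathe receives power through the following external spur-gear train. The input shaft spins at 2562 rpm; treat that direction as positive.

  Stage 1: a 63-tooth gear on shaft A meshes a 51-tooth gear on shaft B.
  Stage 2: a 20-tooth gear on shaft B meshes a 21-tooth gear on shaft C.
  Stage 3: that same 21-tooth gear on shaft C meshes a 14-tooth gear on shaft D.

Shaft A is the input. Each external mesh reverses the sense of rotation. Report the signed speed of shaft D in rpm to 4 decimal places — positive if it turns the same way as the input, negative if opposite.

-4521.1765 rpm (opposite to input, |ω| = 4521.1765 rpm)

Stage 1 [63T→51T]: ω = 2562.0000×63/51 = 3164.8235 rpm, dir flips to −; running = −3164.8235
Stage 2 [20T→21T]: ω = 3164.8235×20/21 = 3014.1176 rpm, dir flips to +; running = +3014.1176
Stage 3 [21T→14T]: ω = 3014.1176×21/14 = 4521.1765 rpm, dir flips to −; running = −4521.1765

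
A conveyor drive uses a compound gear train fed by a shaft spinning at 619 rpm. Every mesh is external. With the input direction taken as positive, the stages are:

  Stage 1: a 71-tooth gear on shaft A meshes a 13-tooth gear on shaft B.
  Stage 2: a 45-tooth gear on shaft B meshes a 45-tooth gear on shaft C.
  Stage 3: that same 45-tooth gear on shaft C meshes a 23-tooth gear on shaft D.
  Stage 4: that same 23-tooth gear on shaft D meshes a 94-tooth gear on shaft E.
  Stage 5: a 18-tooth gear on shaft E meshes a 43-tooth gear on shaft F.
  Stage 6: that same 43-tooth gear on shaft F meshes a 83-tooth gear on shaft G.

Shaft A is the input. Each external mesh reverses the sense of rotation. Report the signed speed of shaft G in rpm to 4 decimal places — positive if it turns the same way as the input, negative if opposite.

+350.9819 rpm (same as input, |ω| = 350.9819 rpm)

Stage 1 [71T→13T]: ω = 619.0000×71/13 = 3380.6923 rpm, dir flips to −; running = −3380.6923
Stage 2 [45T→45T]: ω = 3380.6923×45/45 = 3380.6923 rpm, dir flips to +; running = +3380.6923
Stage 3 [45T→23T]: ω = 3380.6923×45/23 = 6614.3980 rpm, dir flips to −; running = −6614.3980
Stage 4 [23T→94T]: ω = 6614.3980×23/94 = 1618.4165 rpm, dir flips to +; running = +1618.4165
Stage 5 [18T→43T]: ω = 1618.4165×18/43 = 677.4767 rpm, dir flips to −; running = −677.4767
Stage 6 [43T→83T]: ω = 677.4767×43/83 = 350.9819 rpm, dir flips to +; running = +350.9819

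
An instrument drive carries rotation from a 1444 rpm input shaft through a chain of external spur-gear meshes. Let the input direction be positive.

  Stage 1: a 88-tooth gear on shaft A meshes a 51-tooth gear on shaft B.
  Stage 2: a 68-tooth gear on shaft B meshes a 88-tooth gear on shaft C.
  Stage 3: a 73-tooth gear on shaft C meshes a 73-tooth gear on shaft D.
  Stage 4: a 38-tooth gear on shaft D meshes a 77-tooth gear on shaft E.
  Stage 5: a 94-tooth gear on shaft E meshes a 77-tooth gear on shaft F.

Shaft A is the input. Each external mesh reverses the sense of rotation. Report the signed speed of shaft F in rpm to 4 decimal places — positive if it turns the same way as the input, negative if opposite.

-1159.9411 rpm (opposite to input, |ω| = 1159.9411 rpm)

Stage 1 [88T→51T]: ω = 1444.0000×88/51 = 2491.6078 rpm, dir flips to −; running = −2491.6078
Stage 2 [68T→88T]: ω = 2491.6078×68/88 = 1925.3333 rpm, dir flips to +; running = +1925.3333
Stage 3 [73T→73T]: ω = 1925.3333×73/73 = 1925.3333 rpm, dir flips to −; running = −1925.3333
Stage 4 [38T→77T]: ω = 1925.3333×38/77 = 950.1645 rpm, dir flips to +; running = +950.1645
Stage 5 [94T→77T]: ω = 950.1645×94/77 = 1159.9411 rpm, dir flips to −; running = −1159.9411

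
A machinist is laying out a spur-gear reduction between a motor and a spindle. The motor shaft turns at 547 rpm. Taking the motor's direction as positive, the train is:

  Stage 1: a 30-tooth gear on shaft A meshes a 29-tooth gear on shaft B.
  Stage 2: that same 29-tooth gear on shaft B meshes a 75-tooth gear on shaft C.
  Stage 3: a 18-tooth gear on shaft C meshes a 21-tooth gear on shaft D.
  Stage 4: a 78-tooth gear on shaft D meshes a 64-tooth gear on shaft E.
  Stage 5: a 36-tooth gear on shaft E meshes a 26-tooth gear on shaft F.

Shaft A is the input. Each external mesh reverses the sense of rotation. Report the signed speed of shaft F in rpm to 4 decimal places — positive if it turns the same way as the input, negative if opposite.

Stage 1 [30T→29T]: ω = 547.0000×30/29 = 565.8621 rpm, dir flips to −; running = −565.8621
Stage 2 [29T→75T]: ω = 565.8621×29/75 = 218.8000 rpm, dir flips to +; running = +218.8000
Stage 3 [18T→21T]: ω = 218.8000×18/21 = 187.5429 rpm, dir flips to −; running = −187.5429
Stage 4 [78T→64T]: ω = 187.5429×78/64 = 228.5679 rpm, dir flips to +; running = +228.5679
Stage 5 [36T→26T]: ω = 228.5679×36/26 = 316.4786 rpm, dir flips to −; running = −316.4786

-316.4786 rpm (opposite to input, |ω| = 316.4786 rpm)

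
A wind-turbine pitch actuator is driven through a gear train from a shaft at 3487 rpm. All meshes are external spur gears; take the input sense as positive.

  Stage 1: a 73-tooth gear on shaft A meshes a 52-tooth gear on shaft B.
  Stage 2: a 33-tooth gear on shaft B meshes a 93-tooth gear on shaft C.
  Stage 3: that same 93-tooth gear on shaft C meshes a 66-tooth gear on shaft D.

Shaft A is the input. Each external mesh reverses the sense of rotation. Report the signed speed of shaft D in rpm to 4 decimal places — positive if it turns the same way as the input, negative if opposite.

Stage 1 [73T→52T]: ω = 3487.0000×73/52 = 4895.2115 rpm, dir flips to −; running = −4895.2115
Stage 2 [33T→93T]: ω = 4895.2115×33/93 = 1737.0105 rpm, dir flips to +; running = +1737.0105
Stage 3 [93T→66T]: ω = 1737.0105×93/66 = 2447.6058 rpm, dir flips to −; running = −2447.6058

-2447.6058 rpm (opposite to input, |ω| = 2447.6058 rpm)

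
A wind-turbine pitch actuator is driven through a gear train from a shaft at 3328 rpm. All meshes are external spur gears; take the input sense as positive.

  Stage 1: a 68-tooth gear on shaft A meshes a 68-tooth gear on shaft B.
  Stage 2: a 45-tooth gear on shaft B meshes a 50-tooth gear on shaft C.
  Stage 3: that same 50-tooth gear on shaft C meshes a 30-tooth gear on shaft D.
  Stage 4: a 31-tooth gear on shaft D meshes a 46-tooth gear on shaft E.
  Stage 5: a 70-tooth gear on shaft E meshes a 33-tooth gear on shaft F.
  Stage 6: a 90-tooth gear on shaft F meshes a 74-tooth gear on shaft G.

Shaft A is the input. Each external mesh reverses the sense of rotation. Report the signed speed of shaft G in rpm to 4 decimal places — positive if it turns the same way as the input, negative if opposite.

Stage 1 [68T→68T]: ω = 3328.0000×68/68 = 3328.0000 rpm, dir flips to −; running = −3328.0000
Stage 2 [45T→50T]: ω = 3328.0000×45/50 = 2995.2000 rpm, dir flips to +; running = +2995.2000
Stage 3 [50T→30T]: ω = 2995.2000×50/30 = 4992.0000 rpm, dir flips to −; running = −4992.0000
Stage 4 [31T→46T]: ω = 4992.0000×31/46 = 3364.1739 rpm, dir flips to +; running = +3364.1739
Stage 5 [70T→33T]: ω = 3364.1739×70/33 = 7136.1265 rpm, dir flips to −; running = −7136.1265
Stage 6 [90T→74T]: ω = 7136.1265×90/74 = 8679.0727 rpm, dir flips to +; running = +8679.0727

+8679.0727 rpm (same as input, |ω| = 8679.0727 rpm)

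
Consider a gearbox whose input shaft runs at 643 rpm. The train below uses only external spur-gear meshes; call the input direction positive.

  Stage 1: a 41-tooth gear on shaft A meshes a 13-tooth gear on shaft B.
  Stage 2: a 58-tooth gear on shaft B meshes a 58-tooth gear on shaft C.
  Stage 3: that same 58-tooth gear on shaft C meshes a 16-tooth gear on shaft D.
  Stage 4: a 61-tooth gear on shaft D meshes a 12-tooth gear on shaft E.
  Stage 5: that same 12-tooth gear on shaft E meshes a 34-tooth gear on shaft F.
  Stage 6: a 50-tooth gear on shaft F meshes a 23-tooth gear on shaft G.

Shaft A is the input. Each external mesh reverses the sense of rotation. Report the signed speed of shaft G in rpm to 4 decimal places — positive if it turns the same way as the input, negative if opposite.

Stage 1 [41T→13T]: ω = 643.0000×41/13 = 2027.9231 rpm, dir flips to −; running = −2027.9231
Stage 2 [58T→58T]: ω = 2027.9231×58/58 = 2027.9231 rpm, dir flips to +; running = +2027.9231
Stage 3 [58T→16T]: ω = 2027.9231×58/16 = 7351.2212 rpm, dir flips to −; running = −7351.2212
Stage 4 [61T→12T]: ω = 7351.2212×61/12 = 37368.7075 rpm, dir flips to +; running = +37368.7075
Stage 5 [12T→34T]: ω = 37368.7075×12/34 = 13188.9556 rpm, dir flips to −; running = −13188.9556
Stage 6 [50T→23T]: ω = 13188.9556×50/23 = 28671.6426 rpm, dir flips to +; running = +28671.6426

+28671.6426 rpm (same as input, |ω| = 28671.6426 rpm)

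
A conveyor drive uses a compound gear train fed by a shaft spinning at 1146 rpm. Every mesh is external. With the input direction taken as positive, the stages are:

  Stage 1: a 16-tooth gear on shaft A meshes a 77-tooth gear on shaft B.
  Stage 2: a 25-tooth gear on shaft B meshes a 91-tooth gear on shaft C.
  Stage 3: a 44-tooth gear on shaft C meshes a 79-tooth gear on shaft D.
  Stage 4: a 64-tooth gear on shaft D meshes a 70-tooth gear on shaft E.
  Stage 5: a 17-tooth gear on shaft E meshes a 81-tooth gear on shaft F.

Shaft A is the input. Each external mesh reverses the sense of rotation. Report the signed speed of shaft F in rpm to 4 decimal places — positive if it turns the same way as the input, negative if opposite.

Stage 1 [16T→77T]: ω = 1146.0000×16/77 = 238.1299 rpm, dir flips to −; running = −238.1299
Stage 2 [25T→91T]: ω = 238.1299×25/91 = 65.4203 rpm, dir flips to +; running = +65.4203
Stage 3 [44T→79T]: ω = 65.4203×44/79 = 36.4366 rpm, dir flips to −; running = −36.4366
Stage 4 [64T→70T]: ω = 36.4366×64/70 = 33.3135 rpm, dir flips to +; running = +33.3135
Stage 5 [17T→81T]: ω = 33.3135×17/81 = 6.9917 rpm, dir flips to −; running = −6.9917

-6.9917 rpm (opposite to input, |ω| = 6.9917 rpm)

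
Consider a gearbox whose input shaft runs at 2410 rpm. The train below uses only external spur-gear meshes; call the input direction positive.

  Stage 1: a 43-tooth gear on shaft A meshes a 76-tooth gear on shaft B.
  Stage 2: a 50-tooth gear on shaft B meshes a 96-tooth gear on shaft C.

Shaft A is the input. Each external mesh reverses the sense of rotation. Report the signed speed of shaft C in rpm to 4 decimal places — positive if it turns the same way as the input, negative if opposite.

+710.1837 rpm (same as input, |ω| = 710.1837 rpm)

Stage 1 [43T→76T]: ω = 2410.0000×43/76 = 1363.5526 rpm, dir flips to −; running = −1363.5526
Stage 2 [50T→96T]: ω = 1363.5526×50/96 = 710.1837 rpm, dir flips to +; running = +710.1837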